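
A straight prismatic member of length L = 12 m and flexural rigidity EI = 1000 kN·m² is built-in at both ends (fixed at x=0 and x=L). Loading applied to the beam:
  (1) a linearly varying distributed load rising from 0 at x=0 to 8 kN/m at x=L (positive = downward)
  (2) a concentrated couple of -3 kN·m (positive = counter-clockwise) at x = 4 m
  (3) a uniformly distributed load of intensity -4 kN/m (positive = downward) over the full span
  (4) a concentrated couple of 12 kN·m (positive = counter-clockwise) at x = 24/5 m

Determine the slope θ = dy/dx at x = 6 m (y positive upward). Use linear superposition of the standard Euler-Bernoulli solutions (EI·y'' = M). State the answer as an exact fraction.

Load 1 — triangular load w₀=8 kN/m (0→w₀ over full span):
  θ_1 = -w₀(2x(L-x)(L-2x)(x+2L)+x²(L-x)²)/(120LEI) = -8·(2·6·(12-6)·(12-2·6)·(6+2·12)+6²·(12-6)²)/(120·12·1000) = -9/1250 rad
Load 2 — applied couple M₀=-3 kN·m at a=4 m (b=L-a=8):
  θ_2 = (R_Ax²/2 - M_Ax - M₀(x-a))/EI  [x>a] with R_A=-1/3, M_A=0 = ((-1/3)·6²/2 - 0·6 - (-3)·(6-4))/1000 = 0 rad
Load 3 — uniform load w=-4 kN/m over full span:
  θ_3 = -wx(L-x)(L-2x)/(12EI) = -(-4)·6·(12-6)·(12-2·6)/(12·1000) = 0 rad
Load 4 — applied couple M₀=12 kN·m at a=24/5 m (b=L-a=36/5):
  θ_4 = (R_Ax²/2 - M_Ax - M₀(x-a))/EI  [x>a] with R_A=36/25, M_A=36/25 = ((36/25)·6²/2 - (36/25)·6 - 12·(6-(24/5)))/1000 = 9/3125 rad
Superposition: θ = Σ θ_i = -27/6250 rad ≈ -0.004320 rad

θ(6) = -27/6250 rad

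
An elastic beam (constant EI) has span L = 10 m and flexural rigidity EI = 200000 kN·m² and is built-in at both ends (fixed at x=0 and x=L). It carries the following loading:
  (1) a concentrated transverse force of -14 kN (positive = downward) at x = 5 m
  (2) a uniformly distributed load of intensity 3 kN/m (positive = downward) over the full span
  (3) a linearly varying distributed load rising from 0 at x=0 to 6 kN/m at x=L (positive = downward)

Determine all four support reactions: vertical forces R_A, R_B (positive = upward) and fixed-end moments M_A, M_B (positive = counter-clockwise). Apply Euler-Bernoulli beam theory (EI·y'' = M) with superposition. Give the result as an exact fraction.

R_A = 17 kN, M_A = 55/2 kN·m, R_B = 29 kN, M_B = -75/2 kN·m

Load 1 — point force P=-14 kN at a=5 m (b=L-a=5):
  R_A = Pb²(3a+b)/L³ = (-14)·5²·(3·5+5)/10³ = -7 kN
  M_A = Pab²/L² = (-14)·5·5²/10² = -35/2 kN·m
  R_B = Pa²(a+3b)/L³ = (-14)·5²·(5+3·5)/10³ = -7 kN
  M_B = -Pa²b/L² = -(-14)·5²·5/10² = 35/2 kN·m
Load 2 — uniform load w=3 kN/m over full span:
  R_A = wL/2 = 3·10/2 = 15 kN
  M_A = wL²/12 = 3·10²/12 = 25 kN·m
  R_B = wL/2 = 3·10/2 = 15 kN
  M_B = -wL²/12 = -3·10²/12 = -25 kN·m
Load 3 — triangular load w₀=6 kN/m (0→w₀ over full span):
  R_A = 3w₀L/20 = 3·6·10/20 = 9 kN
  M_A = w₀L²/30 = 6·10²/30 = 20 kN·m
  R_B = 7w₀L/20 = 7·6·10/20 = 21 kN
  M_B = -w₀L²/20 = -6·10²/20 = -30 kN·m
Superposition: R_A = 17 kN, M_A = 55/2 kN·m, R_B = 29 kN, M_B = -75/2 kN·m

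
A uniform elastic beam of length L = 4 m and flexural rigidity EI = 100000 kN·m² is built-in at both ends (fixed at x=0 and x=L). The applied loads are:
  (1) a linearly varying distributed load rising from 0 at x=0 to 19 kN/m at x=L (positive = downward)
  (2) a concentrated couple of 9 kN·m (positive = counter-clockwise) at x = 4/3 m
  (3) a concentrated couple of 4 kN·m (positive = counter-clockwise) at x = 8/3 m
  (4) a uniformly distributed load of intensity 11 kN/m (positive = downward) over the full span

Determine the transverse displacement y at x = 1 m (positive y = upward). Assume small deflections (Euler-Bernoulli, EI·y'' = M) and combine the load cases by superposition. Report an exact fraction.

Load 1 — triangular load w₀=19 kN/m (0→w₀ over full span):
  y_1 = -w₀x²(L-x)²(x+2L)/(120LEI) = -19·1²·(4-1)²·(1+2·4)/(120·4·100000) = -513/16000000 m
Load 2 — applied couple M₀=9 kN·m at a=4/3 m (b=L-a=8/3):
  y_2 = (R_Ax³/6 - M_Ax²/2)/EI  [x≤a] with R_A=3, M_A=0 = (3·1³/6 - 0·1²/2)/100000 = 1/200000 m
Load 3 — applied couple M₀=4 kN·m at a=8/3 m (b=L-a=4/3):
  y_3 = (R_Ax³/6 - M_Ax²/2)/EI  [x≤a] with R_A=4/3, M_A=4/3 = ((4/3)·1³/6 - (4/3)·1²/2)/100000 = -1/225000 m
Load 4 — uniform load w=11 kN/m over full span:
  y_4 = -wx²(L-x)²/(24EI) = -11·1²·(4-1)²/(24·100000) = -33/800000 m
Superposition: y = Σ y_i = -10477/144000000 m ≈ -0.000073 m

y(1) = -10477/144000000 m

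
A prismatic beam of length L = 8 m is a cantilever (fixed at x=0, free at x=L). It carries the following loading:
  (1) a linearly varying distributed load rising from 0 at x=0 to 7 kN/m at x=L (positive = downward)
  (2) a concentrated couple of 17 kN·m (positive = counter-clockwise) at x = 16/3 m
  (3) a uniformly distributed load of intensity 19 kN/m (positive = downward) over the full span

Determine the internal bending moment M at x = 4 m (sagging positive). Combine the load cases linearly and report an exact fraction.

M(4) = -545/3 kN·m

Load 1 — triangular load w₀=7 kN/m (0→w₀ over full span):
  M_1 = w₀Lx/2 - w₀L²/3 - w₀x³/(6L) = 7·8·4/2 - 7·8²/3 - 7·4³/(6·8) = -140/3 kN·m
Load 2 — applied couple M₀=17 kN·m at a=16/3 m (b=L-a=8/3):
  M_2 = M₀  [x≤a] = 17 = 17 kN·m
Load 3 — uniform load w=19 kN/m over full span:
  M_3 = -w(L-x)²/2 = -19·(8-4)²/2 = -152 kN·m
Superposition: M = Σ M_i = -545/3 kN·m ≈ -181.666667 kN·m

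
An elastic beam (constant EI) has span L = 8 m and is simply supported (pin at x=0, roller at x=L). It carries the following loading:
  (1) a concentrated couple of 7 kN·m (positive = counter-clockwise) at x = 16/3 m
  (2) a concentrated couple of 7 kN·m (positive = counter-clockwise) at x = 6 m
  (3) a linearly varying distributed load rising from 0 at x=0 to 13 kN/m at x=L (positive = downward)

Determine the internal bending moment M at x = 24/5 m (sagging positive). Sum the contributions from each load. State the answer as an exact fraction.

Load 1 — applied couple M₀=7 kN·m at a=16/3 m (b=L-a=8/3):
  M_1 = M₀x/L  [x≤a] = 7·(24/5)/8 = 21/5 kN·m
Load 2 — applied couple M₀=7 kN·m at a=6 m (b=L-a=2):
  M_2 = M₀x/L  [x≤a] = 7·(24/5)/8 = 21/5 kN·m
Load 3 — triangular load w₀=13 kN/m (0→w₀ over full span):
  M_3 = w₀Lx/6 - w₀x³/(6L) = 13·8·(24/5)/6 - 13·(24/5)³/(6·8) = 6656/125 kN·m
Superposition: M = Σ M_i = 7706/125 kN·m ≈ 61.648000 kN·m

M(24/5) = 7706/125 kN·m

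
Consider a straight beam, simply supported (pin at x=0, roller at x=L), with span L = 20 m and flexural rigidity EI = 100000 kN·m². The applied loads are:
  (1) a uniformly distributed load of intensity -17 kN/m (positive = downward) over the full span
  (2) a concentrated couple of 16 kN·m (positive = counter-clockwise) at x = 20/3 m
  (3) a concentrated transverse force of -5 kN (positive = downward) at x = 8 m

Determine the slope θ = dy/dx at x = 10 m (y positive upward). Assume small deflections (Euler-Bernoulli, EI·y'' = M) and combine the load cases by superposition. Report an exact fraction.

Load 1 — uniform load w=-17 kN/m over full span:
  θ_1 = -w(L³-6Lx²+4x³)/(24EI) = -(-17)·(20³-6·20·10²+4·10³)/(24·100000) = 0 rad
Load 2 — applied couple M₀=16 kN·m at a=20/3 m (b=L-a=40/3):
  θ_2 = (M₀x²/(2L)-M₀(x-a)+C₁)/EI  [x>a] with C₁=M₀(3b²-L²)/(6L)=160/9 = (16·10²/(2·20)-16·(10-(20/3))+(160/9))/100000 = 1/22500 rad
Load 3 — point force P=-5 kN at a=8 m (b=L-a=12):
  θ_3 = -Pa(2L²-6Lx+3x²+a²)/(6LEI)  [x>a] = -(-5)·8·(2·20²-6·20·10+3·10²+8²)/(6·20·100000) = -3/25000 rad
Superposition: θ = Σ θ_i = -17/225000 rad ≈ -0.000076 rad

θ(10) = -17/225000 rad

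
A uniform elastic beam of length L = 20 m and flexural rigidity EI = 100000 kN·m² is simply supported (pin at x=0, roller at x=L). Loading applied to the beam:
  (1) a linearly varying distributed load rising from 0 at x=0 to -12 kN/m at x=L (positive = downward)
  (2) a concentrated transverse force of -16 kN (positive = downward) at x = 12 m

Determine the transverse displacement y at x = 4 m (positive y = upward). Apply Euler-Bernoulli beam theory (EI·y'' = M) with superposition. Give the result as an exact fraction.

Load 1 — triangular load w₀=-12 kN/m (0→w₀ over full span):
  y_1 = -w₀x(7L⁴-10L²x²+3x⁴)/(360LEI) = -(-12)·4·(7·20⁴-10·20²·4²+3·4⁴)/(360·20·100000) = 5504/78125 m
Load 2 — point force P=-16 kN at a=12 m (b=L-a=8):
  y_2 = -Pbx(L²-b²-x²)/(6LEI)  [x≤a] = -(-16)·8·4·(20²-8²-4²)/(6·20·100000) = 128/9375 m
Superposition: y = Σ y_i = 19712/234375 m ≈ 0.084105 m

y(4) = 19712/234375 m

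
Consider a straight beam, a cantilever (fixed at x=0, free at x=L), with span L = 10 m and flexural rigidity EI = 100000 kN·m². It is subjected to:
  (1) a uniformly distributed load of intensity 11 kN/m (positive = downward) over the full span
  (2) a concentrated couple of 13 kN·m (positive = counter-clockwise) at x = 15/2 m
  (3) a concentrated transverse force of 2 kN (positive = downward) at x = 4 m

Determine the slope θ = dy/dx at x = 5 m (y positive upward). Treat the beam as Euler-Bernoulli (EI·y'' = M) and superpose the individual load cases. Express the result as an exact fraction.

θ(5) = -9331/600000 rad

Load 1 — uniform load w=11 kN/m over full span:
  θ_1 = -wx(x²-3Lx+3L²)/(6EI) = -11·5·(5²-3·10·5+3·10²)/(6·100000) = -77/4800 rad
Load 2 — applied couple M₀=13 kN·m at a=15/2 m (b=L-a=5/2):
  θ_2 = M₀x/EI  [x≤a] = 13·5/100000 = 13/20000 rad
Load 3 — point force P=2 kN at a=4 m (b=L-a=6):
  θ_3 = -Pa²/(2EI)  [x>a] = -2·4²/(2·100000) = -1/6250 rad
Superposition: θ = Σ θ_i = -9331/600000 rad ≈ -0.015552 rad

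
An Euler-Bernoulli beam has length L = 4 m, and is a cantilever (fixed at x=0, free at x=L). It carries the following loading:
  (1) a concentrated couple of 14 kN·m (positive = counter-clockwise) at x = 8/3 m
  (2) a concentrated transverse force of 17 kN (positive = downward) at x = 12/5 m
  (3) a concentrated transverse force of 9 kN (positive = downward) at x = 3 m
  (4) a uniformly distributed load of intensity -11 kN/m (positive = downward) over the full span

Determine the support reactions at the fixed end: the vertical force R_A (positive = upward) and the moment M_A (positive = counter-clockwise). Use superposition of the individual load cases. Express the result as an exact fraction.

R_A = -18 kN, M_A = -171/5 kN·m

Load 1 — applied couple M₀=14 kN·m at a=8/3 m (b=L-a=4/3):
  R_A = 0 kN
  M_A = -M₀ = -14 kN·m
Load 2 — point force P=17 kN at a=12/5 m (b=L-a=8/5):
  R_A = P = 17 kN
  M_A = Pa = 17·(12/5) = 204/5 kN·m
Load 3 — point force P=9 kN at a=3 m (b=L-a=1):
  R_A = P = 9 kN
  M_A = Pa = 9·3 = 27 kN·m
Load 4 — uniform load w=-11 kN/m over full span:
  R_A = wL = (-11)·4 = -44 kN
  M_A = wL²/2 = (-11)·4²/2 = -88 kN·m
Superposition: R_A = -18 kN, M_A = -171/5 kN·m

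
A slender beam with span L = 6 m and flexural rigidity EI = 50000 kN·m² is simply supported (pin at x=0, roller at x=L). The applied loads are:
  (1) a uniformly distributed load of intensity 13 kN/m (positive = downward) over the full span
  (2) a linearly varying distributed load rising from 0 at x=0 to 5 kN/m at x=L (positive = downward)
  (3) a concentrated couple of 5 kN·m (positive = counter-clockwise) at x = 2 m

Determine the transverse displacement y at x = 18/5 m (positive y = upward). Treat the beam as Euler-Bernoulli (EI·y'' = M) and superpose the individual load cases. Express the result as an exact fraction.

Load 1 — uniform load w=13 kN/m over full span:
  y_1 = -wx(L³-2Lx²+x³)/(24EI) = -13·(18/5)·(6³-2·6·(18/5)²+(18/5)³)/(24·50000) = -32643/7812500 m
Load 2 — triangular load w₀=5 kN/m (0→w₀ over full span):
  y_2 = -w₀x(7L⁴-10L²x²+3x⁴)/(360LEI) = -5·(18/5)·(7·6⁴-10·6²·(18/5)²+3·(18/5)⁴)/(360·6·50000) = -7992/9765625 m
Load 3 — applied couple M₀=5 kN·m at a=2 m (b=L-a=4):
  y_3 = (M₀x³/(6L)-M₀(x-a)²/2+C₁x)/EI  [x>a] with C₁=M₀(3b²-L²)/(6L)=5/3 = (5·(18/5)³/(6·6)-5·((18/5)-2)²/2+(5/3)·(18/5))/50000 = 19/156250 m
Superposition: y = Σ y_i = -190433/39062500 m ≈ -0.004875 m

y(18/5) = -190433/39062500 m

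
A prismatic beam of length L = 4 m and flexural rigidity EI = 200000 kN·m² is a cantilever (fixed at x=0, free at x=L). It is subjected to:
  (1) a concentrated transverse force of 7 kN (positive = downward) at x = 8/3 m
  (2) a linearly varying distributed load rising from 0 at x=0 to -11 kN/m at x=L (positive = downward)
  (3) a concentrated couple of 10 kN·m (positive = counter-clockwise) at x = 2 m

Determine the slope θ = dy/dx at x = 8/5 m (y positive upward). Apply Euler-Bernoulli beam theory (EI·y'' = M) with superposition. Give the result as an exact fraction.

θ(8/5) = 7213/23437500 rad

Load 1 — point force P=7 kN at a=8/3 m (b=L-a=4/3):
  θ_1 = -Px(2a-x)/(2EI)  [x≤a] = -7·(8/5)·(2·(8/3)-(8/5))/(2·200000) = -49/468750 rad
Load 2 — triangular load w₀=-11 kN/m (0→w₀ over full span):
  θ_2 = (w₀Lx²/4-w₀L²x/3-w₀x⁴/(24L))/EI = ((-11)·4·(8/5)²/4-(-11)·4²·(8/5)/3-(-11)·(8/5)⁴/(24·4))/200000 = 649/1953125 rad
Load 3 — applied couple M₀=10 kN·m at a=2 m (b=L-a=2):
  θ_3 = M₀x/EI  [x≤a] = 10·(8/5)/200000 = 1/12500 rad
Superposition: θ = Σ θ_i = 7213/23437500 rad ≈ 0.000308 rad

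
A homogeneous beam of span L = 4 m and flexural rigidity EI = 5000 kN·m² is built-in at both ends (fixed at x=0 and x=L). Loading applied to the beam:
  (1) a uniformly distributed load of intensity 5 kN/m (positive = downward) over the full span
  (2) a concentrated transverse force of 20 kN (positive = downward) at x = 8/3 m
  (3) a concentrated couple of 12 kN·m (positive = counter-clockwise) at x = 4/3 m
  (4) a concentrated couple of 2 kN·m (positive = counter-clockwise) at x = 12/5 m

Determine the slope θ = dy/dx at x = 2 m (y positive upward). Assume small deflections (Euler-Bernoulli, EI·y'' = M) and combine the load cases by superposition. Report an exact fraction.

Load 1 — uniform load w=5 kN/m over full span:
  θ_1 = -wx(L-x)(L-2x)/(12EI) = -5·2·(4-2)·(4-2·2)/(12·5000) = 0 rad
Load 2 — point force P=20 kN at a=8/3 m (b=L-a=4/3):
  θ_2 = -Pb²x(2aL-(3a+b)x)/(2L³EI)  [x≤a] = -20·(4/3)²·2·(2·(8/3)·4-(3·(8/3)+(4/3))·2)/(2·4³·5000) = -1/3375 rad
Load 3 — applied couple M₀=12 kN·m at a=4/3 m (b=L-a=8/3):
  θ_3 = (R_Ax²/2 - M_Ax - M₀(x-a))/EI  [x>a] with R_A=4, M_A=0 = (4·2²/2 - 0·2 - 12·(2-(4/3)))/5000 = 0 rad
Load 4 — applied couple M₀=2 kN·m at a=12/5 m (b=L-a=8/5):
  θ_4 = (R_Ax²/2 - M_Ax)/EI  [x≤a] with R_A=18/25, M_A=16/25 = ((18/25)·2²/2 - (16/25)·2)/5000 = 1/31250 rad
Superposition: θ = Σ θ_i = -223/843750 rad ≈ -0.000264 rad

θ(2) = -223/843750 rad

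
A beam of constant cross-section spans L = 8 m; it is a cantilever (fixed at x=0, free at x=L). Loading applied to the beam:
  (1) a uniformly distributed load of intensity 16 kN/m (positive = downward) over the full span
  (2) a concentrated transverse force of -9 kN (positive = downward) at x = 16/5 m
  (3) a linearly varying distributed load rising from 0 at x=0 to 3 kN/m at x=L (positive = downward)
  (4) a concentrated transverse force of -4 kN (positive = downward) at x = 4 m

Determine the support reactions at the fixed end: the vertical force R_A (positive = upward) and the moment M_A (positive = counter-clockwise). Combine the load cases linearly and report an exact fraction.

Load 1 — uniform load w=16 kN/m over full span:
  R_A = wL = 16·8 = 128 kN
  M_A = wL²/2 = 16·8²/2 = 512 kN·m
Load 2 — point force P=-9 kN at a=16/5 m (b=L-a=24/5):
  R_A = P = (-9) = -9 kN
  M_A = Pa = (-9)·(16/5) = -144/5 kN·m
Load 3 — triangular load w₀=3 kN/m (0→w₀ over full span):
  R_A = w₀L/2 = 3·8/2 = 12 kN
  M_A = w₀L²/3 = 3·8²/3 = 64 kN·m
Load 4 — point force P=-4 kN at a=4 m (b=L-a=4):
  R_A = P = (-4) = -4 kN
  M_A = Pa = (-4)·4 = -16 kN·m
Superposition: R_A = 127 kN, M_A = 2656/5 kN·m

R_A = 127 kN, M_A = 2656/5 kN·m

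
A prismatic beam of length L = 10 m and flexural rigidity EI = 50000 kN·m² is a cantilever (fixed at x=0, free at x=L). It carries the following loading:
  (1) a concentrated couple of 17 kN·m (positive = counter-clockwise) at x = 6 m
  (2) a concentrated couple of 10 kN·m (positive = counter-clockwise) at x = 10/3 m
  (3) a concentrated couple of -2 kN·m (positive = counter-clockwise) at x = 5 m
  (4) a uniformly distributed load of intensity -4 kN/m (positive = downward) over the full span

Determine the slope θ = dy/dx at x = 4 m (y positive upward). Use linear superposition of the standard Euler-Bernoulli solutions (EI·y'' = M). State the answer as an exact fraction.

θ(4) = 77/6250 rad

Load 1 — applied couple M₀=17 kN·m at a=6 m (b=L-a=4):
  θ_1 = M₀x/EI  [x≤a] = 17·4/50000 = 17/12500 rad
Load 2 — applied couple M₀=10 kN·m at a=10/3 m (b=L-a=20/3):
  θ_2 = M₀a/EI  [x>a] = 10·(10/3)/50000 = 1/1500 rad
Load 3 — applied couple M₀=-2 kN·m at a=5 m (b=L-a=5):
  θ_3 = M₀x/EI  [x≤a] = (-2)·4/50000 = -1/6250 rad
Load 4 — uniform load w=-4 kN/m over full span:
  θ_4 = -wx(x²-3Lx+3L²)/(6EI) = -(-4)·4·(4²-3·10·4+3·10²)/(6·50000) = 98/9375 rad
Superposition: θ = Σ θ_i = 77/6250 rad ≈ 0.012320 rad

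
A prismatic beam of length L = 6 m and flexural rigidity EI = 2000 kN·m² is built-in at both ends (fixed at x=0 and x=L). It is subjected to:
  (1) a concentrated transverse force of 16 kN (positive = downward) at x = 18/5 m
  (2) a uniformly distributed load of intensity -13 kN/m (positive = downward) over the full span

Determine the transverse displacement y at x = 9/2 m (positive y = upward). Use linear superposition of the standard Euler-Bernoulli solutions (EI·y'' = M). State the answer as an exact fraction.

y(9/2) = 47871/6400000 m

Load 1 — point force P=16 kN at a=18/5 m (b=L-a=12/5):
  y_1 = -Pa²(L-x)²(3bL-(3b+a)(L-x))/(6L³EI)  [x>a] = -16·(18/5)²·(6-(9/2))²·(3·(12/5)·6-(3·(12/5)+(18/5))·(6-(9/2)))/(6·6³·2000) = -243/50000 m
Load 2 — uniform load w=-13 kN/m over full span:
  y_2 = -wx²(L-x)²/(24EI) = -(-13)·(9/2)²·(6-(9/2))²/(24·2000) = 3159/256000 m
Superposition: y = Σ y_i = 47871/6400000 m ≈ 0.007480 m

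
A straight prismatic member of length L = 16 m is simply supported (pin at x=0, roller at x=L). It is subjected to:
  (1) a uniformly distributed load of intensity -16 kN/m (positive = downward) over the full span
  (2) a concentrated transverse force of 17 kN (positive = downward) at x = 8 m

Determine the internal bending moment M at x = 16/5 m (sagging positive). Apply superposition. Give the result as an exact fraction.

Load 1 — uniform load w=-16 kN/m over full span:
  M_1 = wx(L-x)/2 = (-16)·(16/5)·(16-(16/5))/2 = -8192/25 kN·m
Load 2 — point force P=17 kN at a=8 m (b=L-a=8):
  M_2 = Pbx/L  [x≤a] = 17·8·(16/5)/16 = 136/5 kN·m
Superposition: M = Σ M_i = -7512/25 kN·m ≈ -300.480000 kN·m

M(16/5) = -7512/25 kN·m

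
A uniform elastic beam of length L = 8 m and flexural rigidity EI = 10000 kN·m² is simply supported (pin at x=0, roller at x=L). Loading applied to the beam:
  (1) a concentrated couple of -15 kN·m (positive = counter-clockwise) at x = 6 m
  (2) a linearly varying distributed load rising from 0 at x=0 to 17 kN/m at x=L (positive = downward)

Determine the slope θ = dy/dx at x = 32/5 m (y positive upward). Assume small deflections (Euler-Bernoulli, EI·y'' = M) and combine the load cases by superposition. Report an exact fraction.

Load 1 — applied couple M₀=-15 kN·m at a=6 m (b=L-a=2):
  θ_1 = (M₀x²/(2L)-M₀(x-a)+C₁)/EI  [x>a] with C₁=M₀(3b²-L²)/(6L)=65/4 = ((-15)·(32/5)²/(2·8)-(-15)·((32/5)-6)+(65/4))/10000 = -323/200000 rad
Load 2 — triangular load w₀=17 kN/m (0→w₀ over full span):
  θ_2 = -w₀(7L⁴-30L²x²+15x⁴)/(360LEI) = -17·(7·8⁴-30·8²·(32/5)²+15·(32/5)⁴)/(360·8·10000) = 51476/3515625 rad
Superposition: θ = Σ θ_i = 2931089/225000000 rad ≈ 0.013027 rad

θ(32/5) = 2931089/225000000 rad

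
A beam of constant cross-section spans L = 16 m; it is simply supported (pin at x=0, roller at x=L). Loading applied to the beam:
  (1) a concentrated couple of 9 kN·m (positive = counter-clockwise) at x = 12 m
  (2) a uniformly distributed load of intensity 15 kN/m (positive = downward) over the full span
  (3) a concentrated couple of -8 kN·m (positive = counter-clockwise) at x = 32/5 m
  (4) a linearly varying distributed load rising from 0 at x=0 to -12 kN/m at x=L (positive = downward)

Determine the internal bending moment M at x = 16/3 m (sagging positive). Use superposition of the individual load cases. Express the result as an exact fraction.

Load 1 — applied couple M₀=9 kN·m at a=12 m (b=L-a=4):
  M_1 = M₀x/L  [x≤a] = 9·(16/3)/16 = 3 kN·m
Load 2 — uniform load w=15 kN/m over full span:
  M_2 = wx(L-x)/2 = 15·(16/3)·(16-(16/3))/2 = 1280/3 kN·m
Load 3 — applied couple M₀=-8 kN·m at a=32/5 m (b=L-a=48/5):
  M_3 = M₀x/L  [x≤a] = (-8)·(16/3)/16 = -8/3 kN·m
Load 4 — triangular load w₀=-12 kN/m (0→w₀ over full span):
  M_4 = w₀Lx/6 - w₀x³/(6L) = (-12)·16·(16/3)/6 - (-12)·(16/3)³/(6·16) = -4096/27 kN·m
Superposition: M = Σ M_i = 7433/27 kN·m ≈ 275.296296 kN·m

M(16/3) = 7433/27 kN·m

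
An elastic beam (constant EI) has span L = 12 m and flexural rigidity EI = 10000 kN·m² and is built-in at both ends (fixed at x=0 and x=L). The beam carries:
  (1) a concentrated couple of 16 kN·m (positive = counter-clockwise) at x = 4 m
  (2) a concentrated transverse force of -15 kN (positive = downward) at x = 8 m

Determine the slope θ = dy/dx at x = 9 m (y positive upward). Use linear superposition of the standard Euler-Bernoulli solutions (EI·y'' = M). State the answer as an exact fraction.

Load 1 — applied couple M₀=16 kN·m at a=4 m (b=L-a=8):
  θ_1 = (R_Ax²/2 - M_Ax - M₀(x-a))/EI  [x>a] with R_A=16/9, M_A=0 = ((16/9)·9²/2 - 0·9 - 16·(9-4))/10000 = -1/1250 rad
Load 2 — point force P=-15 kN at a=8 m (b=L-a=4):
  θ_2 = Pa²(L-x)(2bL-(3b+a)(L-x))/(2L³EI)  [x>a] = (-15)·8²·(12-9)·(2·4·12-(3·4+8)·(12-9))/(2·12³·10000) = -3/1000 rad
Superposition: θ = Σ θ_i = -19/5000 rad ≈ -0.003800 rad

θ(9) = -19/5000 rad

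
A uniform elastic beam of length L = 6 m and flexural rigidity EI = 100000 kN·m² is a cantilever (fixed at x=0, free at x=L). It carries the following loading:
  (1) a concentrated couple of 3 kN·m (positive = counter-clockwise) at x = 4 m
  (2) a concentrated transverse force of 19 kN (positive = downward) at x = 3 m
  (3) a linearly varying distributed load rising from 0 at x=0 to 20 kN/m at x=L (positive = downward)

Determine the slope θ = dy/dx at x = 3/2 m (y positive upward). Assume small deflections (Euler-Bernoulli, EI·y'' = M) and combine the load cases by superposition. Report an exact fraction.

θ(3/2) = -22581/6400000 rad

Load 1 — applied couple M₀=3 kN·m at a=4 m (b=L-a=2):
  θ_1 = M₀x/EI  [x≤a] = 3·(3/2)/100000 = 9/200000 rad
Load 2 — point force P=19 kN at a=3 m (b=L-a=3):
  θ_2 = -Px(2a-x)/(2EI)  [x≤a] = -19·(3/2)·(2·3-(3/2))/(2·100000) = -513/800000 rad
Load 3 — triangular load w₀=20 kN/m (0→w₀ over full span):
  θ_3 = (w₀Lx²/4-w₀L²x/3-w₀x⁴/(24L))/EI = (20·6·(3/2)²/4-20·6²·(3/2)/3-20·(3/2)⁴/(24·6))/100000 = -3753/1280000 rad
Superposition: θ = Σ θ_i = -22581/6400000 rad ≈ -0.003528 rad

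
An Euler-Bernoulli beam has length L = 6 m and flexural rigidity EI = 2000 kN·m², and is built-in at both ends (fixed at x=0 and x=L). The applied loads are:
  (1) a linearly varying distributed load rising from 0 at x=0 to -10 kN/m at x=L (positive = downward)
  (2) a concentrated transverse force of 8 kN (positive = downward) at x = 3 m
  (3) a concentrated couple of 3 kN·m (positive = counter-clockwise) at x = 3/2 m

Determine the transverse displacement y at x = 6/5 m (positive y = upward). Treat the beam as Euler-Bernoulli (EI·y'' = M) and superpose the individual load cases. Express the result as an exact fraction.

Load 1 — triangular load w₀=-10 kN/m (0→w₀ over full span):
  y_1 = -w₀x²(L-x)²(x+2L)/(120LEI) = -(-10)·(6/5)²·(6-(6/5))²·((6/5)+2·6)/(120·6·2000) = 1188/390625 m
Load 2 — point force P=8 kN at a=3 m (b=L-a=3):
  y_2 = -Pb²x²(3aL-(3a+b)x)/(6L³EI)  [x≤a] = -8·3²·(6/5)²·(3·3·6-(3·3+3)·(6/5))/(6·6³·2000) = -99/62500 m
Load 3 — applied couple M₀=3 kN·m at a=3/2 m (b=L-a=9/2):
  y_3 = (R_Ax³/6 - M_Ax²/2)/EI  [x≤a] with R_A=9/16, M_A=-9/16 = ((9/16)·(6/5)³/6 - (-9/16)·(6/5)²/2)/2000 = 567/2000000 m
Superposition: y = Σ y_i = 87039/50000000 m ≈ 0.001741 m

y(6/5) = 87039/50000000 m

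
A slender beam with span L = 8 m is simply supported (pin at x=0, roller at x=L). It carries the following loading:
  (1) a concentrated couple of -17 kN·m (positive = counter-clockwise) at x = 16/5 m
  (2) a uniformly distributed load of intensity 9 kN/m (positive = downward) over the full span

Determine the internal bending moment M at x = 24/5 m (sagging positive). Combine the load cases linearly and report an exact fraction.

M(24/5) = 1898/25 kN·m

Load 1 — applied couple M₀=-17 kN·m at a=16/5 m (b=L-a=24/5):
  M_1 = M₀x/L - M₀  [x>a] = (-17)·(24/5)/8 - (-17) = 34/5 kN·m
Load 2 — uniform load w=9 kN/m over full span:
  M_2 = wx(L-x)/2 = 9·(24/5)·(8-(24/5))/2 = 1728/25 kN·m
Superposition: M = Σ M_i = 1898/25 kN·m ≈ 75.920000 kN·m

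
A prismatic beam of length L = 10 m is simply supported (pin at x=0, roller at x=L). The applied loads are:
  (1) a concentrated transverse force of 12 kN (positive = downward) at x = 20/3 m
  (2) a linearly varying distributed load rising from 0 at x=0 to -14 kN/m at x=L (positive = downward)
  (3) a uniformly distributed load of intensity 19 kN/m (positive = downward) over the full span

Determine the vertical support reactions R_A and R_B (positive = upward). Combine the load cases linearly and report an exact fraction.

Load 1 — point force P=12 kN at a=20/3 m (b=L-a=10/3):
  R_A = Pb/L = 12·(10/3)/10 = 4 kN
  R_B = Pa/L = 12·(20/3)/10 = 8 kN
Load 2 — triangular load w₀=-14 kN/m (0→w₀ over full span):
  R_A = w₀L/6 = (-14)·10/6 = -70/3 kN
  R_B = w₀L/3 = (-14)·10/3 = -140/3 kN
Load 3 — uniform load w=19 kN/m over full span:
  R_A = wL/2 = 19·10/2 = 95 kN
  R_B = wL/2 = 19·10/2 = 95 kN
Superposition: R_A = 227/3 kN, R_B = 169/3 kN

R_A = 227/3 kN, R_B = 169/3 kN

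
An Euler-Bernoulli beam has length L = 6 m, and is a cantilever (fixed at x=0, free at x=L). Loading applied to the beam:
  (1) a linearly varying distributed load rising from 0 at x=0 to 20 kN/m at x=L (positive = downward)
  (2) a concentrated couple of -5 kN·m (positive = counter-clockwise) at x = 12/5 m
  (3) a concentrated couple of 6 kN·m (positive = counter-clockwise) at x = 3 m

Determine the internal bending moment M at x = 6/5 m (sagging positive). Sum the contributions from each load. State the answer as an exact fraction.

M(6/5) = -4199/25 kN·m

Load 1 — triangular load w₀=20 kN/m (0→w₀ over full span):
  M_1 = w₀Lx/2 - w₀L²/3 - w₀x³/(6L) = 20·6·(6/5)/2 - 20·6²/3 - 20·(6/5)³/(6·6) = -4224/25 kN·m
Load 2 — applied couple M₀=-5 kN·m at a=12/5 m (b=L-a=18/5):
  M_2 = M₀  [x≤a] = (-5) = -5 kN·m
Load 3 — applied couple M₀=6 kN·m at a=3 m (b=L-a=3):
  M_3 = M₀  [x≤a] = 6 = 6 kN·m
Superposition: M = Σ M_i = -4199/25 kN·m ≈ -167.960000 kN·m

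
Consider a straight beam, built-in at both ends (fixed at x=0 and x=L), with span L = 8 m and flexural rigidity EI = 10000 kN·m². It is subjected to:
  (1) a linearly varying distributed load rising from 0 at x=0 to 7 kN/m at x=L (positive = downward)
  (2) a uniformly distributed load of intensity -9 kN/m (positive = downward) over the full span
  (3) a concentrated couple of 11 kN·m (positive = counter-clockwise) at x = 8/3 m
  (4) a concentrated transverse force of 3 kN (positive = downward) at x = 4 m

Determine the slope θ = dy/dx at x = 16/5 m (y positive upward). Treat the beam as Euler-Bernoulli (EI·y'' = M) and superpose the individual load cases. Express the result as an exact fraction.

Load 1 — triangular load w₀=7 kN/m (0→w₀ over full span):
  θ_1 = -w₀(2x(L-x)(L-2x)(x+2L)+x²(L-x)²)/(120LEI) = -7·(2·(16/5)·(8-(16/5))·(8-2·(16/5))·((16/5)+2·8)+(16/5)²·(8-(16/5))²)/(120·8·10000) = -336/390625 rad
Load 2 — uniform load w=-9 kN/m over full span:
  θ_2 = -wx(L-x)(L-2x)/(12EI) = -(-9)·(16/5)·(8-(16/5))·(8-2·(16/5))/(12·10000) = 144/78125 rad
Load 3 — applied couple M₀=11 kN·m at a=8/3 m (b=L-a=16/3):
  θ_3 = (R_Ax²/2 - M_Ax - M₀(x-a))/EI  [x>a] with R_A=11/6, M_A=0 = ((11/6)·(16/5)²/2 - 0·(16/5) - 11·((16/5)-(8/3)))/10000 = 11/31250 rad
Load 4 — point force P=3 kN at a=4 m (b=L-a=4):
  θ_4 = -Pb²x(2aL-(3a+b)x)/(2L³EI)  [x≤a] = -3·4²·(16/5)·(2·4·8-(3·4+4)·(16/5))/(2·8³·10000) = -3/15625 rad
Superposition: θ = Σ θ_i = 893/781250 rad ≈ 0.001143 rad

θ(16/5) = 893/781250 rad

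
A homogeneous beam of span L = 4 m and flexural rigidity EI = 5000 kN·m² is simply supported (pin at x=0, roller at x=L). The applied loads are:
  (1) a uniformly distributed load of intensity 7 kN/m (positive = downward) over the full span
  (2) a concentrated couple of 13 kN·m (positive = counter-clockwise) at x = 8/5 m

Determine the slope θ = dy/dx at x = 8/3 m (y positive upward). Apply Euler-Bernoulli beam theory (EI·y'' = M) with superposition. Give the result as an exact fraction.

θ(8/3) = 3731/2531250 rad

Load 1 — uniform load w=7 kN/m over full span:
  θ_1 = -w(L³-6Lx²+4x³)/(24EI) = -7·(4³-6·4·(8/3)²+4·(8/3)³)/(24·5000) = 91/50625 rad
Load 2 — applied couple M₀=13 kN·m at a=8/5 m (b=L-a=12/5):
  θ_2 = (M₀x²/(2L)-M₀(x-a)+C₁)/EI  [x>a] with C₁=M₀(3b²-L²)/(6L)=52/75 = (13·(8/3)²/(2·4)-13·((8/3)-(8/5))+(52/75))/5000 = -91/281250 rad
Superposition: θ = Σ θ_i = 3731/2531250 rad ≈ 0.001474 rad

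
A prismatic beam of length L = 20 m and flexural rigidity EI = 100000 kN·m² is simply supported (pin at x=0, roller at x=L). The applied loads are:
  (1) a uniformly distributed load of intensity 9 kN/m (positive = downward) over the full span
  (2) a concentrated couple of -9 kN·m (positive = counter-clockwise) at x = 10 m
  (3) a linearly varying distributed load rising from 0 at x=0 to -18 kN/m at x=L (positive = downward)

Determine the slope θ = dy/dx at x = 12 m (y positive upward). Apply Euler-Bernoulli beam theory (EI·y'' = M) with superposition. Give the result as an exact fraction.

θ(12) = 1387/1000000 rad

Load 1 — uniform load w=9 kN/m over full span:
  θ_1 = -w(L³-6Lx²+4x³)/(24EI) = -9·(20³-6·20·12²+4·12³)/(24·100000) = 111/12500 rad
Load 2 — applied couple M₀=-9 kN·m at a=10 m (b=L-a=10):
  θ_2 = (M₀x²/(2L)-M₀(x-a)+C₁)/EI  [x>a] with C₁=M₀(3b²-L²)/(6L)=15/2 = ((-9)·12²/(2·20)-(-9)·(12-10)+(15/2))/100000 = -69/1000000 rad
Load 3 — triangular load w₀=-18 kN/m (0→w₀ over full span):
  θ_3 = -w₀(7L⁴-30L²x²+15x⁴)/(360LEI) = -(-18)·(7·20⁴-30·20²·12²+15·12⁴)/(360·20·100000) = -116/15625 rad
Superposition: θ = Σ θ_i = 1387/1000000 rad ≈ 0.001387 rad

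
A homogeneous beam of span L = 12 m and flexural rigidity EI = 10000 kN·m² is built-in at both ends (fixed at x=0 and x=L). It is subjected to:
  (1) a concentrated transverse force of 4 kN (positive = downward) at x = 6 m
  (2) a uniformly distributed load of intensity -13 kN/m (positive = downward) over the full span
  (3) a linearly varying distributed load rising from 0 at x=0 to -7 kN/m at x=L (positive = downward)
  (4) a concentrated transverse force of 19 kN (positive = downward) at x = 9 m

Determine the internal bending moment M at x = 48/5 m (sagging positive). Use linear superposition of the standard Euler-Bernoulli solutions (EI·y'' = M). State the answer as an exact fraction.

Load 1 — point force P=4 kN at a=6 m (b=L-a=6):
  M_1 = Pa²(a+3b)(L-x)/L³ - Pa²b/L²  [x>a] = 4·6²·(6+3·6)·(12-(48/5))/12³ - 4·6²·6/12² = -6/5 kN·m
Load 2 — uniform load w=-13 kN/m over full span:
  M_2 = wLx/2 - wL²/12 - wx²/2 = (-13)·12·(48/5)/2 - (-13)·12²/12 - (-13)·(48/5)²/2 = 156/25 kN·m
Load 3 — triangular load w₀=-7 kN/m (0→w₀ over full span):
  M_3 = 3w₀Lx/20 - w₀L²/30 - w₀x³/(6L) = 3·(-7)·12·(48/5)/20 - (-7)·12²/30 - (-7)·(48/5)³/(6·12) = -168/125 kN·m
Load 4 — point force P=19 kN at a=9 m (b=L-a=3):
  M_4 = Pa²(a+3b)(L-x)/L³ - Pa²b/L²  [x>a] = 19·9²·(9+3·3)·(12-(48/5))/12³ - 19·9²·3/12² = 513/80 kN·m
Superposition: M = Σ M_i = 20217/2000 kN·m ≈ 10.108500 kN·m

M(48/5) = 20217/2000 kN·m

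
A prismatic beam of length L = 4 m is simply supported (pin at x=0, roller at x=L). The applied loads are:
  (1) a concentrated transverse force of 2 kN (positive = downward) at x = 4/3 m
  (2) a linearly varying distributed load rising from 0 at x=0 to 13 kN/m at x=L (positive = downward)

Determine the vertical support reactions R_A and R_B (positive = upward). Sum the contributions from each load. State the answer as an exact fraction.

R_A = 10 kN, R_B = 18 kN

Load 1 — point force P=2 kN at a=4/3 m (b=L-a=8/3):
  R_A = Pb/L = 2·(8/3)/4 = 4/3 kN
  R_B = Pa/L = 2·(4/3)/4 = 2/3 kN
Load 2 — triangular load w₀=13 kN/m (0→w₀ over full span):
  R_A = w₀L/6 = 13·4/6 = 26/3 kN
  R_B = w₀L/3 = 13·4/3 = 52/3 kN
Superposition: R_A = 10 kN, R_B = 18 kN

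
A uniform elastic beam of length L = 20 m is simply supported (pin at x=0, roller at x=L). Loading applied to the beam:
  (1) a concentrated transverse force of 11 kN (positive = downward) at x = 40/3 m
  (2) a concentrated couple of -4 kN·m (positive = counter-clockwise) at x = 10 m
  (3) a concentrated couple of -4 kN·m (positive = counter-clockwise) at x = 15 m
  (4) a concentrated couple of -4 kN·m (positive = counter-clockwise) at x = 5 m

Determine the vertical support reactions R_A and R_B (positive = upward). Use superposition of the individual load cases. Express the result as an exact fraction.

Load 1 — point force P=11 kN at a=40/3 m (b=L-a=20/3):
  R_A = Pb/L = 11·(20/3)/20 = 11/3 kN
  R_B = Pa/L = 11·(40/3)/20 = 22/3 kN
Load 2 — applied couple M₀=-4 kN·m at a=10 m (b=L-a=10):
  R_A = M₀/L = (-4)/20 = -1/5 kN
  R_B = -M₀/L = -(-4)/20 = 1/5 kN
Load 3 — applied couple M₀=-4 kN·m at a=15 m (b=L-a=5):
  R_A = M₀/L = (-4)/20 = -1/5 kN
  R_B = -M₀/L = -(-4)/20 = 1/5 kN
Load 4 — applied couple M₀=-4 kN·m at a=5 m (b=L-a=15):
  R_A = M₀/L = (-4)/20 = -1/5 kN
  R_B = -M₀/L = -(-4)/20 = 1/5 kN
Superposition: R_A = 46/15 kN, R_B = 119/15 kN

R_A = 46/15 kN, R_B = 119/15 kN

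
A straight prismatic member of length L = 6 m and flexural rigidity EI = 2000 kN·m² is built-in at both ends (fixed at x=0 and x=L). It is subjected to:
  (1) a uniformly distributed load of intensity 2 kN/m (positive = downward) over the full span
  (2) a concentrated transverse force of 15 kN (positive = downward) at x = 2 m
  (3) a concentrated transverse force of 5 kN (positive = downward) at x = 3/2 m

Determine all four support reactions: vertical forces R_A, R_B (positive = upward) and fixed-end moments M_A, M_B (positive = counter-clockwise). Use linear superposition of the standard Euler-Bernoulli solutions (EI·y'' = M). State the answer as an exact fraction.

Load 1 — uniform load w=2 kN/m over full span:
  R_A = wL/2 = 2·6/2 = 6 kN
  M_A = wL²/12 = 2·6²/12 = 6 kN·m
  R_B = wL/2 = 2·6/2 = 6 kN
  M_B = -wL²/12 = -2·6²/12 = -6 kN·m
Load 2 — point force P=15 kN at a=2 m (b=L-a=4):
  R_A = Pb²(3a+b)/L³ = 15·4²·(3·2+4)/6³ = 100/9 kN
  M_A = Pab²/L² = 15·2·4²/6² = 40/3 kN·m
  R_B = Pa²(a+3b)/L³ = 15·2²·(2+3·4)/6³ = 35/9 kN
  M_B = -Pa²b/L² = -15·2²·4/6² = -20/3 kN·m
Load 3 — point force P=5 kN at a=3/2 m (b=L-a=9/2):
  R_A = Pb²(3a+b)/L³ = 5·(9/2)²·(3·(3/2)+(9/2))/6³ = 135/32 kN
  M_A = Pab²/L² = 5·(3/2)·(9/2)²/6² = 135/32 kN·m
  R_B = Pa²(a+3b)/L³ = 5·(3/2)²·((3/2)+3·(9/2))/6³ = 25/32 kN
  M_B = -Pa²b/L² = -5·(3/2)²·(9/2)/6² = -45/32 kN·m
Superposition: R_A = 6143/288 kN, M_A = 2261/96 kN·m, R_B = 3073/288 kN, M_B = -1351/96 kN·m

R_A = 6143/288 kN, M_A = 2261/96 kN·m, R_B = 3073/288 kN, M_B = -1351/96 kN·m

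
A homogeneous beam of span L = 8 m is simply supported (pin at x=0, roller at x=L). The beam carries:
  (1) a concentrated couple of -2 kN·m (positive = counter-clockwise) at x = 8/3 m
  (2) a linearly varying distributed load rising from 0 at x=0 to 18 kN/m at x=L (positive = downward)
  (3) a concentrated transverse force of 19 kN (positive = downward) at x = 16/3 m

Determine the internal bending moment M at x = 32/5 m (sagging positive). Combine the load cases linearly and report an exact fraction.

Load 1 — applied couple M₀=-2 kN·m at a=8/3 m (b=L-a=16/3):
  M_1 = M₀x/L - M₀  [x>a] = (-2)·(32/5)/8 - (-2) = 2/5 kN·m
Load 2 — triangular load w₀=18 kN/m (0→w₀ over full span):
  M_2 = w₀Lx/6 - w₀x³/(6L) = 18·8·(32/5)/6 - 18·(32/5)³/(6·8) = 6912/125 kN·m
Load 3 — point force P=19 kN at a=16/3 m (b=L-a=8/3):
  M_3 = Pa(L-x)/L  [x>a] = 19·(16/3)·(8-(32/5))/8 = 304/15 kN·m
Superposition: M = Σ M_i = 28486/375 kN·m ≈ 75.962667 kN·m

M(32/5) = 28486/375 kN·m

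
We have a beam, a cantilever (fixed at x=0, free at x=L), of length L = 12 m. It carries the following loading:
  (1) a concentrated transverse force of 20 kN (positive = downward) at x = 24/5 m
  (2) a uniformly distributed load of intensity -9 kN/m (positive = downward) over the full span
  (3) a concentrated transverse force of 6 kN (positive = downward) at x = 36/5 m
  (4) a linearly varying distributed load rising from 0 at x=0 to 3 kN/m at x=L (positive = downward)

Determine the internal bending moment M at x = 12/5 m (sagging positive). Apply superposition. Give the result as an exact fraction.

Load 1 — point force P=20 kN at a=24/5 m (b=L-a=36/5):
  M_1 = -P(a-x)  [x≤a] = -20·((24/5)-(12/5)) = -48 kN·m
Load 2 — uniform load w=-9 kN/m over full span:
  M_2 = -w(L-x)²/2 = -(-9)·(12-(12/5))²/2 = 10368/25 kN·m
Load 3 — point force P=6 kN at a=36/5 m (b=L-a=24/5):
  M_3 = -P(a-x)  [x≤a] = -6·((36/5)-(12/5)) = -144/5 kN·m
Load 4 — triangular load w₀=3 kN/m (0→w₀ over full span):
  M_4 = w₀Lx/2 - w₀L²/3 - w₀x³/(6L) = 3·12·(12/5)/2 - 3·12²/3 - 3·(12/5)³/(6·12) = -12672/125 kN·m
Superposition: M = Σ M_i = 29568/125 kN·m ≈ 236.544000 kN·m

M(12/5) = 29568/125 kN·m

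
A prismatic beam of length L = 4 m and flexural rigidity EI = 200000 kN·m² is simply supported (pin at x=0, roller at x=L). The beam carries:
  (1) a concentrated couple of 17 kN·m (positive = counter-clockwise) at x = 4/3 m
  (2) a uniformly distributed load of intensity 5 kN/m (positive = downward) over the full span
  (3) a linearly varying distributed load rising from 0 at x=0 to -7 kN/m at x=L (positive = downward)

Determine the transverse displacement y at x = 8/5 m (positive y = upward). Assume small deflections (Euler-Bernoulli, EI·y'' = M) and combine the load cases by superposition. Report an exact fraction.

y(8/5) = 19771/1171875000 m

Load 1 — applied couple M₀=17 kN·m at a=4/3 m (b=L-a=8/3):
  y_1 = (M₀x³/(6L)-M₀(x-a)²/2+C₁x)/EI  [x>a] with C₁=M₀(3b²-L²)/(6L)=34/9 = (17·(8/5)³/(6·4)-17·((8/5)-(4/3))²/2+(34/9)·(8/5))/200000 = 391/9375000 m
Load 2 — uniform load w=5 kN/m over full span:
  y_2 = -wx(L³-2Lx²+x³)/(24EI) = -5·(8/5)·(4³-2·4·(8/5)²+(8/5)³)/(24·200000) = -31/390625 m
Load 3 — triangular load w₀=-7 kN/m (0→w₀ over full span):
  y_3 = -w₀x(7L⁴-10L²x²+3x⁴)/(360LEI) = -(-7)·(8/5)·(7·4⁴-10·4²·(8/5)²+3·(8/5)⁴)/(360·4·200000) = 7987/146484375 m
Superposition: y = Σ y_i = 19771/1171875000 m ≈ 0.000017 m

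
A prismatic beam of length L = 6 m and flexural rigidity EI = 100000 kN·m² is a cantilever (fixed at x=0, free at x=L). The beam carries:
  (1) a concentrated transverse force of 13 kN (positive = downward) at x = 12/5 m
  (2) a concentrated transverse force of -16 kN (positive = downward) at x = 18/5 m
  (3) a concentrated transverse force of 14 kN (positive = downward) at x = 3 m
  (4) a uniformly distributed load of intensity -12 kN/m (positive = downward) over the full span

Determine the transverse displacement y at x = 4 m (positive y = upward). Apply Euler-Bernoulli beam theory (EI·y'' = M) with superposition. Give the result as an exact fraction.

Load 1 — point force P=13 kN at a=12/5 m (b=L-a=18/5):
  y_1 = -Pa²(3x-a)/(6EI)  [x>a] = -13·(12/5)²·(3·4-(12/5))/(6·100000) = -468/390625 m
Load 2 — point force P=-16 kN at a=18/5 m (b=L-a=12/5):
  y_2 = -Pa²(3x-a)/(6EI)  [x>a] = -(-16)·(18/5)²·(3·4-(18/5))/(6·100000) = 1134/390625 m
Load 3 — point force P=14 kN at a=3 m (b=L-a=3):
  y_3 = -Pa²(3x-a)/(6EI)  [x>a] = -14·3²·(3·4-3)/(6·100000) = -189/100000 m
Load 4 — uniform load w=-12 kN/m over full span:
  y_4 = -wx²(x²-4Lx+6L²)/(24EI) = -(-12)·4²·(4²-4·6·4+6·6²)/(24·100000) = 34/3125 m
Superposition: y = Σ y_i = 133687/12500000 m ≈ 0.010695 m

y(4) = 133687/12500000 m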